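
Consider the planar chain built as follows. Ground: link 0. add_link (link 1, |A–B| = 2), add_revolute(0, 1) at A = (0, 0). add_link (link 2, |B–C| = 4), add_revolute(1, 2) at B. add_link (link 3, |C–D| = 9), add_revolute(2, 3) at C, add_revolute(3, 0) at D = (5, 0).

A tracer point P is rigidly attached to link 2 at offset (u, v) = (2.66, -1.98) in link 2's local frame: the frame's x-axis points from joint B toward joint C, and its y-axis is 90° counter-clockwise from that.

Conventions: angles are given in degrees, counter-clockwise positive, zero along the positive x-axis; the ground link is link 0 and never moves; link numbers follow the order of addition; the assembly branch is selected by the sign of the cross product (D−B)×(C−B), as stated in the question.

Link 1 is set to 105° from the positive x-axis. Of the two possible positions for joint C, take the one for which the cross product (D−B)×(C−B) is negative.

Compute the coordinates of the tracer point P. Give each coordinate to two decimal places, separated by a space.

A=(0,0), D=(5.00,0)
B = A + 2.00·(cos105°, sin105°) = (-0.5176, 1.9319)
|BD| = 5.8461
circle(B,4.00) ∩ circle(D,9.00): a=-2.6363, h=3.0083
  candidates: C₊=(-2.0117,5.6423) cross=17.587; C₋=(-3.9999,-0.0363) cross=-17.587
  branch - wants cross < 0 → take C=(-3.9999,-0.0363) (cross=-17.587)
ex = (C−B)/|BC| = (-0.8706,-0.4920); ey = (0.4920,-0.8706)
P = B + 2.66·ex + -1.98·ey = (-3.8076,2.3468)

-3.81 2.35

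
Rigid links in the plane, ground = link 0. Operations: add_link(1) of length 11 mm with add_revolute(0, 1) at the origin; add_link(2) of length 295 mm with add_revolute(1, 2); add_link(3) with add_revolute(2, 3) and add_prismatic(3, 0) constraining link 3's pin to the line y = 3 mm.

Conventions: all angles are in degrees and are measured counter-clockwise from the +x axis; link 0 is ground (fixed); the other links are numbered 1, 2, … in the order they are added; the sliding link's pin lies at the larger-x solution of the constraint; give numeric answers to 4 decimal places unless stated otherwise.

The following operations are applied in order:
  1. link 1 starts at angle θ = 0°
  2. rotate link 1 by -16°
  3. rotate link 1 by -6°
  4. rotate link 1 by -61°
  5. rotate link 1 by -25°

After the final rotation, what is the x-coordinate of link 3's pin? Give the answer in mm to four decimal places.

geometry: r = 11 mm, L = 295 mm, e = 3 mm; θ starts at 0°
rotate link 1 by -16°: θ ← 0° -16° = -16°
rotate link 1 by -6°: θ ← -16° -6° = -22°
rotate link 1 by -61°: θ ← -22° -61° = -83°
rotate link 1 by -25°: θ ← -83° -25° = -108°
crank pin P = (r cos θ, r sin θ) = (-3.399187, -10.461622)
h = r sin θ − e = -10.461622 − 3 = -13.461622
x = r cos θ + √(L² − h²) = -3.399187 + 294.692695 = 291.293508

291.2935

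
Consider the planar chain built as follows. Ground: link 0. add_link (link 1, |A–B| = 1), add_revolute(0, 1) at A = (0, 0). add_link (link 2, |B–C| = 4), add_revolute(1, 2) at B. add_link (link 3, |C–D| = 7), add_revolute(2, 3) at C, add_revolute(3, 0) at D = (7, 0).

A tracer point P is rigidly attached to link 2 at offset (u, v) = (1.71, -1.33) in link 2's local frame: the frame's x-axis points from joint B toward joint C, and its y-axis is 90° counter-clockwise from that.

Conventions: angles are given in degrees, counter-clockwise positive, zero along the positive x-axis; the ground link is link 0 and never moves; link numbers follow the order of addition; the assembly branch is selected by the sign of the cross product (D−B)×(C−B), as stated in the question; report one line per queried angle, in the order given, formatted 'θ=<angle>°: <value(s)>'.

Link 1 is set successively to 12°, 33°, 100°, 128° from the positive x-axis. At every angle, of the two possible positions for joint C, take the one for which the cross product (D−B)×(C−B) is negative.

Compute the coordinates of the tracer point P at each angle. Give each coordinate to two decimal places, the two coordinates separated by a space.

A=(0,0), D=(7.00,0)
θ=12°: B = A + 1.00·(cos12°, sin12°) = (0.9781, 0.2079)
θ=12°: |BD| = 6.0254
θ=12°: circle(B,4.00) ∩ circle(D,7.00): a=0.2743, h=3.9906
θ=12°:   candidates: C₊=(1.3900,4.1867) cross=24.045; C₋=(1.1146,-3.7898) cross=-24.045
θ=12°:   branch - wants cross < 0 → take C=(1.1146,-3.7898) (cross=-24.045)
θ=12°: ex = (C−B)/|BC| = (0.0341,-0.9994); ey = (0.9994,0.0341)
θ=12°: P = B + 1.71·ex + -1.33·ey = (-0.2927,-1.5465)
θ=33°: B = A + 1.00·(cos33°, sin33°) = (0.8387, 0.5446)
θ=33°: |BD| = 6.1854
θ=33°: circle(B,4.00) ∩ circle(D,7.00): a=0.4251, h=3.9773
θ=33°:   candidates: C₊=(1.6123,4.4691) cross=24.601; C₋=(0.9119,-3.4547) cross=-24.601
θ=33°:   branch - wants cross < 0 → take C=(0.9119,-3.4547) (cross=-24.601)
θ=33°: ex = (C−B)/|BC| = (0.0183,-0.9998); ey = (0.9998,0.0183)
θ=33°: P = B + 1.71·ex + -1.33·ey = (-0.4598,-1.1894)
θ=100°: B = A + 1.00·(cos100°, sin100°) = (-0.1736, 0.9848)
θ=100°: |BD| = 7.2409
θ=100°: circle(B,4.00) ∩ circle(D,7.00): a=1.3418, h=3.7682
θ=100°:   candidates: C₊=(1.6681,4.5356) cross=27.286; C₋=(0.6431,-2.9309) cross=-27.286
θ=100°:   branch - wants cross < 0 → take C=(0.6431,-2.9309) (cross=-27.286)
θ=100°: ex = (C−B)/|BC| = (0.2042,-0.9789); ey = (0.9789,0.2042)
θ=100°: P = B + 1.71·ex + -1.33·ey = (-1.1265,-0.9607)
θ=128°: B = A + 1.00·(cos128°, sin128°) = (-0.6157, 0.7880)
θ=128°: |BD| = 7.6563
θ=128°: circle(B,4.00) ∩ circle(D,7.00): a=1.6731, h=3.6333
θ=128°:   candidates: C₊=(1.4225,4.2298) cross=27.818; C₋=(0.6746,-2.9982) cross=-27.818
θ=128°:   branch - wants cross < 0 → take C=(0.6746,-2.9982) (cross=-27.818)
θ=128°: ex = (C−B)/|BC| = (0.3226,-0.9465); ey = (0.9465,0.3226)
θ=128°: P = B + 1.71·ex + -1.33·ey = (-1.3230,-1.2596)

θ=12°: -0.29 -1.55
θ=33°: -0.46 -1.19
θ=100°: -1.13 -0.96
θ=128°: -1.32 -1.26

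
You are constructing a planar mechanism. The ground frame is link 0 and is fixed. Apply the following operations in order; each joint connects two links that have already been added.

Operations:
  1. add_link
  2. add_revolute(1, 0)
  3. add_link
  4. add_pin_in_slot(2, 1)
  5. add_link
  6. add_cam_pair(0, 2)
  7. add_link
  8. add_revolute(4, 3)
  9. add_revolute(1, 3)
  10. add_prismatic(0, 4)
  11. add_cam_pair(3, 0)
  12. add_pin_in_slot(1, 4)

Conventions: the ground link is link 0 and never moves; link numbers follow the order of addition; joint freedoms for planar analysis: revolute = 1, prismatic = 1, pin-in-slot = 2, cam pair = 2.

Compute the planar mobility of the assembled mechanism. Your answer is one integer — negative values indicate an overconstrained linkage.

link 0 = ground. State L|J1|J2 = 1|0|0
+link1  2|0|0
R(1,0) f=1→J1  2|1|0
+link2  3|1|0
PS(2,1) f=2→J2  3|1|1
+link3  4|1|1
C(0,2) f=2→J2  4|1|2
+link4  5|1|2
R(4,3) f=1→J1  5|2|2
R(1,3) f=1→J1  5|3|2
P(0,4) f=1→J1  5|4|2
C(3,0) f=2→J2  5|4|3
PS(1,4) f=2→J2  5|4|4
M = 3(5−1)−2·4−4 = 12−8−4 = 0

M = 0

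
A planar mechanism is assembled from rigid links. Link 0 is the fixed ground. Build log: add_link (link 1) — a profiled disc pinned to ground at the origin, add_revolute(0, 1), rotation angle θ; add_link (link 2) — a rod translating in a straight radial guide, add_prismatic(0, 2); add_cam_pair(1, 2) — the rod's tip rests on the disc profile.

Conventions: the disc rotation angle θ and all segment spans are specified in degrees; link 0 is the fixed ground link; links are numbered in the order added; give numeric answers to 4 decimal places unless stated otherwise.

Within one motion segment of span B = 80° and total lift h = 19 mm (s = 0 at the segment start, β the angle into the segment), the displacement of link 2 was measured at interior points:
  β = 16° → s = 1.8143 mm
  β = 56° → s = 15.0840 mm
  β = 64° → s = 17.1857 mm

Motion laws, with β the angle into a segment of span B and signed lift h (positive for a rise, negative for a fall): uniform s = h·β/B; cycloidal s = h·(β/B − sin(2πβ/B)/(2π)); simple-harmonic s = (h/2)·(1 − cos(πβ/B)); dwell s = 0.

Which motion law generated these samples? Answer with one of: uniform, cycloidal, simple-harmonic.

candidates at β/B = r: uniform s = h·r (linear in β); cycloidal s = h·(r − sin(2πr)/(2π)); simple-harmonic s = (h/2)(1 − cos(πr))
β=16°: printed 1.8143 | uniform 3.8000, cycloidal 0.9241, simple-harmonic 1.8143
β=56°: printed 15.0840 | uniform 13.3000, cycloidal 16.1759, simple-harmonic 15.0840
β=64°: printed 17.1857 | uniform 15.2000, cycloidal 18.0759, simple-harmonic 17.1857
only one law matches every sample → simple-harmonic

simple-harmonic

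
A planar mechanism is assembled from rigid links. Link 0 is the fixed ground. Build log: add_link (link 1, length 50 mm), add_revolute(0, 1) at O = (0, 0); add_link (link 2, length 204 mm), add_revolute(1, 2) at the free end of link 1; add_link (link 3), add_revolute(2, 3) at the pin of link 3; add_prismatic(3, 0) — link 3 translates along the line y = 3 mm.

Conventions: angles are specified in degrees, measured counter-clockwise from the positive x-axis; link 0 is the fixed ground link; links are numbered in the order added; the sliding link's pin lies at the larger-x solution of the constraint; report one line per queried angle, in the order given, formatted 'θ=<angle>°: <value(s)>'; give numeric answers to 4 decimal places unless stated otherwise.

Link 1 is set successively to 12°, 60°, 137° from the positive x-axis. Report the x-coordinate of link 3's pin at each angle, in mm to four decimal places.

geometry: r = 50 mm, L = 204 mm, e = 3 mm
θ=12°: crank pin P = (r cos θ, r sin θ) = (48.907380, 10.395585)
θ=12°: h = r sin θ − e = 10.395585 − 3 = 7.395585
θ=12°: x = r cos θ + √(L² − h²) = 48.907380 + 203.865900 = 252.773280
θ=60°: crank pin P = (r cos θ, r sin θ) = (25.000000, 43.301270)
θ=60°: h = r sin θ − e = 43.301270 − 3 = 40.301270
θ=60°: x = r cos θ + √(L² − h²) = 25.000000 + 199.979518 = 224.979518
θ=137°: crank pin P = (r cos θ, r sin θ) = (-36.567685, 34.099918)
θ=137°: h = r sin θ − e = 34.099918 − 3 = 31.099918
θ=137°: x = r cos θ + √(L² − h²) = -36.567685 + 201.615463 = 165.047778

θ=12°: 252.7733
θ=60°: 224.9795
θ=137°: 165.0478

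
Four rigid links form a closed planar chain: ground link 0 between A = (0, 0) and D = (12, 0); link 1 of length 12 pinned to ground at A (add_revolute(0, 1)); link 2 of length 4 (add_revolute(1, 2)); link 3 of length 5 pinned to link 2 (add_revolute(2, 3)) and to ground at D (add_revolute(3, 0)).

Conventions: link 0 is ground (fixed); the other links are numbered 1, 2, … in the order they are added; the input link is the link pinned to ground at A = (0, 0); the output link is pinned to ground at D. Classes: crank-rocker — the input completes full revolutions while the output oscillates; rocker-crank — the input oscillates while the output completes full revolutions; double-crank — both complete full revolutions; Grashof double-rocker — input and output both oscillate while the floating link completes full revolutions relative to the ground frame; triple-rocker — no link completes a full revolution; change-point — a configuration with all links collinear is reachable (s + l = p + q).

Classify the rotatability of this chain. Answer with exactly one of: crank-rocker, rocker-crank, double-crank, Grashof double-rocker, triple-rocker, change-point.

lengths: ground=12, input=12, coupler=4, output=5
sorted: s=4 (shortest), l=12 (longest), p+q=17
s + l = 16 vs p + q = 17
s + l < p + q (Grashof) with shortest = coupler link → Grashof double-rocker

Grashof double-rocker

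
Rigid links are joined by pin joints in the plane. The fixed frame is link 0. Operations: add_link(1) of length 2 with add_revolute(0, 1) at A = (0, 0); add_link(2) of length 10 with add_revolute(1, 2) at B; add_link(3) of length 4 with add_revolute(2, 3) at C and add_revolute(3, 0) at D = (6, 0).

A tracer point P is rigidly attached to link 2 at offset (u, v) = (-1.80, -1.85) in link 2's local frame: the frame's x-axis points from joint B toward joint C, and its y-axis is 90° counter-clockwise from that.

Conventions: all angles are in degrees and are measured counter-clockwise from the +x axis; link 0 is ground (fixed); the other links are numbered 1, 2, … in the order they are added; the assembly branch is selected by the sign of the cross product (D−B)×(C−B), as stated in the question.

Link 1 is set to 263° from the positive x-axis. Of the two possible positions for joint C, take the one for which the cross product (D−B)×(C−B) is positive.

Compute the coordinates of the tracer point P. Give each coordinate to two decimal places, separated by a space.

A=(0,0), D=(6.00,0)
B = A + 2.00·(cos263°, sin263°) = (-0.2437, -1.9851)
|BD| = 6.5517
circle(B,10.00) ∩ circle(D,4.00): a=9.6864, h=2.4847
  candidates: C₊=(8.2345,3.3177) cross=16.279; C₋=(9.7402,-1.4181) cross=-16.279
  branch + wants cross > 0 → take C=(8.2345,3.3177) (cross=16.279)
ex = (C−B)/|BC| = (0.8478,0.5303); ey = (-0.5303,0.8478)
P = B + -1.80·ex + -1.85·ey = (-0.7888,-4.5081)

-0.79 -4.51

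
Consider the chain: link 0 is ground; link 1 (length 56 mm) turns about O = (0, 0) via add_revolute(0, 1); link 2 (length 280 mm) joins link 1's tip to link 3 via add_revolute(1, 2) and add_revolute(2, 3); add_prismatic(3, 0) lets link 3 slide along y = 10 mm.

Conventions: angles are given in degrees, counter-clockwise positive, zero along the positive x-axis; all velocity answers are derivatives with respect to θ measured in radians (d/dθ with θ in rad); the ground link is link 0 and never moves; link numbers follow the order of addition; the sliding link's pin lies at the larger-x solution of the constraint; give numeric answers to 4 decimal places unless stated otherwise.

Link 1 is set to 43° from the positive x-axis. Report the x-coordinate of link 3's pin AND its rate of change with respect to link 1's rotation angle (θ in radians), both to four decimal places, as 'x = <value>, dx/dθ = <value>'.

geometry: r = 56 mm, L = 280 mm, e = 10 mm
crank pin P = (r cos θ, r sin θ) = (40.955807, 38.191908)
h = r sin θ − e = 38.191908 − 10 = 28.191908
x = r cos θ + √(L² − h²) = 40.955807 + 278.577128 = 319.532935
dx/dθ = −r sin θ − h·r cos θ/√(L² − h²) (θ in radians; h = 28.191908) = -42.336622

x = 319.5329, dx/dθ = -42.3366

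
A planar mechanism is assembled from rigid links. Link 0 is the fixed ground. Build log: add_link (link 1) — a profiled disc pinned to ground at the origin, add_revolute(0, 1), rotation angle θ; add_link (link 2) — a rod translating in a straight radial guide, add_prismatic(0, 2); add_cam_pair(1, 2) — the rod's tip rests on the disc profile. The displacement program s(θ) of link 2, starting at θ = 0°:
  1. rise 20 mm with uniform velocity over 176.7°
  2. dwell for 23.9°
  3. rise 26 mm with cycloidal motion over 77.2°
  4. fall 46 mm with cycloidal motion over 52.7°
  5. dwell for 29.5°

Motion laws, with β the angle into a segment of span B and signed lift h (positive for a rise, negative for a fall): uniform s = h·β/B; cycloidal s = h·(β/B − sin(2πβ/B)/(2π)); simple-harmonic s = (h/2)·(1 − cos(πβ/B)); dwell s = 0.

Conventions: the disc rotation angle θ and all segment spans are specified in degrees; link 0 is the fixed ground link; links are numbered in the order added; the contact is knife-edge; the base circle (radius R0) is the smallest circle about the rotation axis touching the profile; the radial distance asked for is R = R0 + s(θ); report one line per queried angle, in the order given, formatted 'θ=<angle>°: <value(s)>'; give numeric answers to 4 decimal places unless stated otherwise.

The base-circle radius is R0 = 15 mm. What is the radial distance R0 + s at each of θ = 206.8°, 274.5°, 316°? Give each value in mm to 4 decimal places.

seg 1 [0°–176.7°] uniform, h=20: full span → s += 20 → s = 20.0000
seg 2 [176.7°–200.6°] dwell: s stays 20.0000
seg 3 [200.6°–277.8°] cycloidal, h=26: θ=206.8° here. β=6.2, B=77.2. 26·(0.0803 − sin(2π·0.0803)/(2π)) = 0.0875 → s = 20.0875
seg 3 [200.6°–277.8°] cycloidal, h=26: θ=274.5° here. β=73.9, B=77.2. 26·(0.9573 − sin(2π·0.9573)/(2π)) = 25.9867 → s = 45.9867
seg 3 [200.6°–277.8°] cycloidal, h=26: full span → s += 26 → s = 46.0000
seg 4 [277.8°–330.5°] cycloidal, h=-46: θ=316° here. β=38.2, B=52.7. -46·(0.7249 − sin(2π·0.7249)/(2π)) = -40.5734 → s = 5.4266
θ=206.8°: R = R0 + s = 15 + 20.0875 = 35.0875
θ=274.5°: R = R0 + s = 15 + 45.9867 = 60.9867
θ=316°: R = R0 + s = 15 + 5.4266 = 20.4266

θ=206.8°: 35.0875
θ=274.5°: 60.9867
θ=316°: 20.4266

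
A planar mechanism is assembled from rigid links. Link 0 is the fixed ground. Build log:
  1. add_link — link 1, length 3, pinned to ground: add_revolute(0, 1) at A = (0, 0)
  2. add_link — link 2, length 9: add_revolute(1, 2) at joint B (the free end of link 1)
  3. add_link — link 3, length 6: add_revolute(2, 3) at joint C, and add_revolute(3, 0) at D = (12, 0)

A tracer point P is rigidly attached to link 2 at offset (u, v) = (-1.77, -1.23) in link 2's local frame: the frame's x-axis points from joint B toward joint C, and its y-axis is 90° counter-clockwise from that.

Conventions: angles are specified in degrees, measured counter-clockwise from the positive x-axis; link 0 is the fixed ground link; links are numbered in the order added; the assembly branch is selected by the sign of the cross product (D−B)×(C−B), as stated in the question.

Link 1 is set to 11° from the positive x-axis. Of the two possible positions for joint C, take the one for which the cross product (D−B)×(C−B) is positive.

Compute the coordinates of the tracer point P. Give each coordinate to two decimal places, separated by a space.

A=(0,0), D=(12.00,0)
B = A + 3.00·(cos11°, sin11°) = (2.9449, 0.5724)
|BD| = 9.0732
circle(B,9.00) ∩ circle(D,6.00): a=7.0164, h=5.6365
  candidates: C₊=(10.3029,5.7550) cross=51.141; C₋=(9.5917,-5.4955) cross=-51.141
  branch + wants cross > 0 → take C=(10.3029,5.7550) (cross=51.141)
ex = (C−B)/|BC| = (0.8176,0.5758); ey = (-0.5758,0.8176)
P = B + -1.77·ex + -1.23·ey = (2.2061,-1.4524)

2.21 -1.45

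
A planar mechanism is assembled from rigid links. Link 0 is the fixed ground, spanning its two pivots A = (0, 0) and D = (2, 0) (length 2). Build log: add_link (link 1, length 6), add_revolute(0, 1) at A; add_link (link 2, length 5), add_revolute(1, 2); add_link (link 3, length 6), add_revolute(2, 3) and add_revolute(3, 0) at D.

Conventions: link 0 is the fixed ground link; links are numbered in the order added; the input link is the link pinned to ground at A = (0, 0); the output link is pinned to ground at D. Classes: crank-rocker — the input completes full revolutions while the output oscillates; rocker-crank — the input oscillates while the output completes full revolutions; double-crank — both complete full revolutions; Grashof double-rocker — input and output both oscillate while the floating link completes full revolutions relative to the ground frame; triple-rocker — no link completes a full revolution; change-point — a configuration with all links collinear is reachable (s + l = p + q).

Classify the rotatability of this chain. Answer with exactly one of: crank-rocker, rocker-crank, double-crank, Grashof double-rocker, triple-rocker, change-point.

lengths: ground=2, input=6, coupler=5, output=6
sorted: s=2 (shortest), l=6 (longest), p+q=11
s + l = 8 vs p + q = 11
s + l < p + q (Grashof) with shortest = ground link → double-crank

double-crank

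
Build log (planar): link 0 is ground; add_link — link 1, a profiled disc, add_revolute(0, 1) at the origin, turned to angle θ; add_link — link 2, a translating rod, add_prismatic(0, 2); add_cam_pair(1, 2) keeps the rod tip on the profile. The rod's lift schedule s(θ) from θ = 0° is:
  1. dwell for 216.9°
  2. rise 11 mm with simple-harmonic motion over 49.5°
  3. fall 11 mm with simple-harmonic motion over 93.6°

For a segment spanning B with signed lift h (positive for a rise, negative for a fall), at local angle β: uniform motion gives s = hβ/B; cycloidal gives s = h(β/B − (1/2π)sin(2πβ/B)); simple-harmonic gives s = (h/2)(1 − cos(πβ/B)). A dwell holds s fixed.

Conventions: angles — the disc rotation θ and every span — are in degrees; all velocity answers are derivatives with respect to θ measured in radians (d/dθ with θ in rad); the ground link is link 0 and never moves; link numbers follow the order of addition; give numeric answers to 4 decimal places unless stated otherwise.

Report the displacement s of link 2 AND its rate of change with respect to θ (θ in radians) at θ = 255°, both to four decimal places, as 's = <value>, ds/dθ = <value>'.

seg 1 [0°–216.9°] dwell: s stays 0.0000
seg 2 [216.9°–266.4°] simple-harmonic, h=11: θ=255° here. β=38.1, B=49.5. 11/2·(1 − cos(π·0.7697)) = 9.6221 → s = 9.6221
velocity in seg [216.9°–266.4°] (simple-harmonic), θ in radians: β = 38.1° = 0.6650 rad, B = 49.5° = 0.8639 rad; ds/dθ = (πh/(2B)) sin(πβ/B) = (π·11/(2·0.8639)) sin(π·0.7697) = 13.240513 mm/rad

s = 9.6221, ds/dθ = 13.2405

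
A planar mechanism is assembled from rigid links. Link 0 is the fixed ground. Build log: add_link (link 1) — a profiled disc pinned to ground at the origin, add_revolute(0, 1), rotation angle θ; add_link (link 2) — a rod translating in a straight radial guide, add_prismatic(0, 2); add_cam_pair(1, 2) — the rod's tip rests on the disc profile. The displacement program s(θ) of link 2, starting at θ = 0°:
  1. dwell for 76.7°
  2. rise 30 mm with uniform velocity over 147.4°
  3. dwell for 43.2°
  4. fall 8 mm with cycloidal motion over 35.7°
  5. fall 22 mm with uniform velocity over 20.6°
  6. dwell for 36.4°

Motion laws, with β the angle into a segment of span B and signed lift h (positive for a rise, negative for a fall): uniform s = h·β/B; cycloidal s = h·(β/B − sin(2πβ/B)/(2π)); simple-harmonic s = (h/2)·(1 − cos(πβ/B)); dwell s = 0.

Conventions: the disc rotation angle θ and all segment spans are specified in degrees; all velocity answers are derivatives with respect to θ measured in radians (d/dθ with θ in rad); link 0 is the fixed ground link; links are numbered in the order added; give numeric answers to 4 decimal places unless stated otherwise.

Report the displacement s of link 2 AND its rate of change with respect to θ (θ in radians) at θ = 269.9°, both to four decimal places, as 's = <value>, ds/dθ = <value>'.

seg 1 [0°–76.7°] dwell: s stays 0.0000
seg 2 [76.7°–224.1°] uniform, h=30: full span → s += 30 → s = 30.0000
seg 3 [224.1°–267.3°] dwell: s stays 30.0000
seg 4 [267.3°–303°] cycloidal, h=-8: θ=269.9° here. β=2.6, B=35.7. -8·(0.0728 − sin(2π·0.0728)/(2π)) = -0.0201 → s = 29.9799
velocity in seg [267.3°–303°] (cycloidal), θ in radians: β = 2.6° = 0.0454 rad, B = 35.7° = 0.6231 rad; ds/dθ = (h/B)(1 − cos(2πβ/B)) = ((-8)/0.6231)(1 − cos(2π·0.0728)) = -1.320970 mm/rad

s = 29.9799, ds/dθ = -1.3210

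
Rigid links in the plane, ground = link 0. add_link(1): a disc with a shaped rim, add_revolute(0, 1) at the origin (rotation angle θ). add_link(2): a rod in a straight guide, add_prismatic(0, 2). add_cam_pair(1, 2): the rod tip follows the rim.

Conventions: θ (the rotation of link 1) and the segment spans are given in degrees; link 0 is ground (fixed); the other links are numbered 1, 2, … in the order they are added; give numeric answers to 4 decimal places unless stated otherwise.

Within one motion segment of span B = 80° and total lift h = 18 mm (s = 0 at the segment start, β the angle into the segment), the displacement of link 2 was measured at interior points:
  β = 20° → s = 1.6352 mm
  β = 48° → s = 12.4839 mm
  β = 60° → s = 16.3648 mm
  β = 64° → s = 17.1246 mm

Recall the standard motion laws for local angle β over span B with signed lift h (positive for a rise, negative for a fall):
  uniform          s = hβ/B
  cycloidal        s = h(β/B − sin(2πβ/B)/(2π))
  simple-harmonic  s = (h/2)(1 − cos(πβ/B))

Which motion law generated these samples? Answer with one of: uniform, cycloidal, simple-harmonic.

candidates at β/B = r: uniform s = h·r (linear in β); cycloidal s = h·(r − sin(2πr)/(2π)); simple-harmonic s = (h/2)(1 − cos(πr))
β=20°: printed 1.6352 | uniform 4.5000, cycloidal 1.6352, simple-harmonic 2.6360
β=48°: printed 12.4839 | uniform 10.8000, cycloidal 12.4839, simple-harmonic 11.7812
β=60°: printed 16.3648 | uniform 13.5000, cycloidal 16.3648, simple-harmonic 15.3640
β=64°: printed 17.1246 | uniform 14.4000, cycloidal 17.1246, simple-harmonic 16.2812
only one law matches every sample → cycloidal

cycloidal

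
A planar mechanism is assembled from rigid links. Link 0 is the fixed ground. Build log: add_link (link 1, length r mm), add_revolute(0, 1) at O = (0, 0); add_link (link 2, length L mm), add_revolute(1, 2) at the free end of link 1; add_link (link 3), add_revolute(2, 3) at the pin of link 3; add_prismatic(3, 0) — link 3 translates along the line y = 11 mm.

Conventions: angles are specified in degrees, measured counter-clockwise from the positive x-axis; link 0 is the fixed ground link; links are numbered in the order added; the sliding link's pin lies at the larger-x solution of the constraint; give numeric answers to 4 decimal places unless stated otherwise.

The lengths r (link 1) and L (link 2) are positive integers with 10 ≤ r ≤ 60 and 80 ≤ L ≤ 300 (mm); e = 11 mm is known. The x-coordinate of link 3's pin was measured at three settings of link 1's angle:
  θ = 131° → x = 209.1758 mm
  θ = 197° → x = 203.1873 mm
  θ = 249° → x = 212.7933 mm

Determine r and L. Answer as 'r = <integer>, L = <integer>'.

constraint per measurement: (x − r cos θ)² + (r sin θ − e)² = L²
subtracting the θ₁ and θ₂ equations cancels the r² and L² terms:
r = (x₁² − x₂²) / (2[(x₁cos θ₁ + e sin θ₁) − (x₂cos θ₂ + e sin θ₂)]) = 18.0001 → r = 18
L² = (x₁ − r cos θ₁)² + (r sin θ₁ − e)² = 48840.9905 → L = 221.0000 → L = 221
check at θ₃=249°: x = 212.7933 (printed 212.7933) ✓

r = 18, L = 221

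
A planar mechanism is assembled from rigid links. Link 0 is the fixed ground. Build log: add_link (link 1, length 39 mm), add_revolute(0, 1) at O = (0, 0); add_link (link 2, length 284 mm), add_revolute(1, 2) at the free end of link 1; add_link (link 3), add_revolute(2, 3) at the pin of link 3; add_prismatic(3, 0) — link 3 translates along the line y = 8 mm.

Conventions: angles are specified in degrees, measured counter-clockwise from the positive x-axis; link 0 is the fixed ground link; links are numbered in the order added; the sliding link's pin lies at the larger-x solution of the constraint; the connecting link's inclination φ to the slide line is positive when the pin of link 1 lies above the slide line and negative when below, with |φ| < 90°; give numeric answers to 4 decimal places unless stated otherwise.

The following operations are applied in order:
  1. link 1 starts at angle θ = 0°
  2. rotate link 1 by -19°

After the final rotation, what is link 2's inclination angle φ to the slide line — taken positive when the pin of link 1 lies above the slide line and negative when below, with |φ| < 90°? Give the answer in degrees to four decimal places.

geometry: r = 39 mm, L = 284 mm, e = 8 mm; θ starts at 0°
rotate link 1 by -19°: θ ← 0° -19° = -19°
h = r sin θ − e = -12.697158 − 8 = -20.697158
sin φ = h / L = -20.697158 / 284 = -0.07287732
φ = arcsin(-0.07287732) = -4.179268°

-4.1793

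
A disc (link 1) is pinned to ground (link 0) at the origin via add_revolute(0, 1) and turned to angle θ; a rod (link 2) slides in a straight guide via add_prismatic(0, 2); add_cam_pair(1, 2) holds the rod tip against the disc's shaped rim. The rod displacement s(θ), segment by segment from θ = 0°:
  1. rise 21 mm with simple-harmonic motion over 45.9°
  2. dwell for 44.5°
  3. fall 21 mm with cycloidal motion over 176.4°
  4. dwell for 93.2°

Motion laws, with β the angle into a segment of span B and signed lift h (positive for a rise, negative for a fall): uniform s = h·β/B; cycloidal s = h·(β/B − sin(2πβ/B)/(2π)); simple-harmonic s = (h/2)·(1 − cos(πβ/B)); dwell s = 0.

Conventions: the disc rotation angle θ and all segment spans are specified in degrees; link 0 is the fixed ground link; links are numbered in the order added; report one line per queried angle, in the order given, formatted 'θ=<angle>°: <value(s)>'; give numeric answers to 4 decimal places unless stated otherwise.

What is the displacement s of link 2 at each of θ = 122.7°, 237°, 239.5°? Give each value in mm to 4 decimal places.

segment 1 (0° to 45.9°, simple-harmonic, h = 21) is passed completely: s = 0.0000 + (21) = 21.0000
segment 2 (45.9° to 90.4°, dwell): s unchanged at 21.0000
θ = 122.7° falls in segment 3 (90.4° to 266.8°, cycloidal, h = -21): β = 122.7 − 90.4 = 32.3°, B = 176.4°; Δs = -21·(0.1831 − sin(2π·0.1831)/(2π)) = -0.7939; s = 21.0000 − 0.7939 = 20.2061
θ = 237° falls in segment 3 (90.4° to 266.8°, cycloidal, h = -21): β = 237 − 90.4 = 146.6°, B = 176.4°; Δs = -21·(0.8311 − sin(2π·0.8311)/(2π)) = -20.3704; s = 21.0000 − 20.3704 = 0.6296
θ = 239.5° falls in segment 3 (90.4° to 266.8°, cycloidal, h = -21): β = 239.5 − 90.4 = 149.1°, B = 176.4°; Δs = -21·(0.8452 − sin(2π·0.8452)/(2π)) = -20.5115; s = 21.0000 − 20.5115 = 0.4885

θ=122.7°: 20.2061
θ=237°: 0.6296
θ=239.5°: 0.4885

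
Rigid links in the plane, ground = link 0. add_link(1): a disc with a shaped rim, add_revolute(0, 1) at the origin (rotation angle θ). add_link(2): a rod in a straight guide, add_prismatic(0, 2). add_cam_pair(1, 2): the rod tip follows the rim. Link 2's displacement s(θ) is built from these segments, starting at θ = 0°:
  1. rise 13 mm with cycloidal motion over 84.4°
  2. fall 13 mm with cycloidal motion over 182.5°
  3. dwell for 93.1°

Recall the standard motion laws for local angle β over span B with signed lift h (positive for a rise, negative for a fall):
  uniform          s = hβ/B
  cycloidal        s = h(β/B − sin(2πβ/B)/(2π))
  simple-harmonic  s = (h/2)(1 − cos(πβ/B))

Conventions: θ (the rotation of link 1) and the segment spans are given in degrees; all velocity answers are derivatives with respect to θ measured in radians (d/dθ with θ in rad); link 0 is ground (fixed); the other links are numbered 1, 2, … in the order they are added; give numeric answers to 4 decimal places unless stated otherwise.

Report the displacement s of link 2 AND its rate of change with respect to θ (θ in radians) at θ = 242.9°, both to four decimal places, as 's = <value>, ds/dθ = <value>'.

segment 1 (0° to 84.4°, cycloidal, h = 13) is passed completely: s = 0.0000 + (13) = 13.0000
θ = 242.9° falls in segment 2 (84.4° to 266.9°, cycloidal, h = -13): β = 242.9 − 84.4 = 158.5°, B = 182.5°; Δs = -13·(0.8685 − sin(2π·0.8685)/(2π)) = -12.8120; s = 13.0000 − 12.8120 = 0.1880
velocity in seg [84.4°–266.9°] (cycloidal), θ in radians: β = 158.5° = 2.7663 rad, B = 182.5° = 3.1852 rad; ds/dθ = (h/B)(1 − cos(2πβ/B)) = ((-13)/3.1852)(1 − cos(2π·0.8685)) = -1.315765 mm/rad

s = 0.1880, ds/dθ = -1.3158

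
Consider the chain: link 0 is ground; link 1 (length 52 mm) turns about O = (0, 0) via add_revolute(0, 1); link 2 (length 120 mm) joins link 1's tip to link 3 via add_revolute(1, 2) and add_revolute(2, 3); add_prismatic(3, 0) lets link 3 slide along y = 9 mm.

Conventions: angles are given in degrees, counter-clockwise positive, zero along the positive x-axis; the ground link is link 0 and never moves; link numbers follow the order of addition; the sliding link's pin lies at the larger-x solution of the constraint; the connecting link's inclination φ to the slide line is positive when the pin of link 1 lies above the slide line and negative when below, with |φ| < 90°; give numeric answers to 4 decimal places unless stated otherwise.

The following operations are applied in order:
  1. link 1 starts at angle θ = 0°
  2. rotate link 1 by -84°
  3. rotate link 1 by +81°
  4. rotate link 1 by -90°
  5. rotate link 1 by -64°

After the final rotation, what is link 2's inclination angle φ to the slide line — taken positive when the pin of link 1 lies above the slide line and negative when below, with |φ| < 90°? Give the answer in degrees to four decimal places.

geometry: r = 52 mm, L = 120 mm, e = 9 mm; θ starts at 0°
rotate link 1 by -84°: θ ← 0° -84° = -84°
rotate link 1 by +81°: θ ← -84° +81° = -3°
rotate link 1 by -90°: θ ← -3° -90° = -93°
rotate link 1 by -64°: θ ← -93° -64° = -157°
h = r sin θ − e = -20.318019 − 9 = -29.318019
sin φ = h / L = -29.318019 / 120 = -0.24431682
φ = arcsin(-0.24431682) = -14.141464°

-14.1415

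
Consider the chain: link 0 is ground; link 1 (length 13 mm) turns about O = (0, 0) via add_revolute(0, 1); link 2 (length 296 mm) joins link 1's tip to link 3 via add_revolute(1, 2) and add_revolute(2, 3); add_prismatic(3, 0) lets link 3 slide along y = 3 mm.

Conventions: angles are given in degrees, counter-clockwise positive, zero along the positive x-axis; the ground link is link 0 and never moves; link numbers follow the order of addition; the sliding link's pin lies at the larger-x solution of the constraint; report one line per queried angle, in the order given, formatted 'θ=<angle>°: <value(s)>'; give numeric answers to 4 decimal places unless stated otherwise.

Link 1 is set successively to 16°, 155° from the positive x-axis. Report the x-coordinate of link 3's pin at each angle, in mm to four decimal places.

geometry: r = 13 mm, L = 296 mm, e = 3 mm
θ=16°: crank pin P = (r cos θ, r sin θ) = (12.496402, 3.583286)
θ=16°: h = r sin θ − e = 3.583286 − 3 = 0.583286
θ=16°: x = r cos θ + √(L² − h²) = 12.496402 + 295.999425 = 308.495827
θ=155°: crank pin P = (r cos θ, r sin θ) = (-11.782001, 5.494037)
θ=155°: h = r sin θ − e = 5.494037 − 3 = 2.494037
θ=155°: x = r cos θ + √(L² − h²) = -11.782001 + 295.989493 = 284.207491

θ=16°: 308.4958
θ=155°: 284.2075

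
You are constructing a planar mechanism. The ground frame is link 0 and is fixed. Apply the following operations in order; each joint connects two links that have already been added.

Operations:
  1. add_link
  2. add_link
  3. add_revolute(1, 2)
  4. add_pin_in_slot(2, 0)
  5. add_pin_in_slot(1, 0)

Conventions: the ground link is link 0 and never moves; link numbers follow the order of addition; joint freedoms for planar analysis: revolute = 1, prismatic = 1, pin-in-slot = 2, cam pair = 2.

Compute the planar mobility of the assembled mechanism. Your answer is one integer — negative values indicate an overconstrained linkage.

link 0 = ground. State L|J1|J2 = 1|0|0
+link1  2|0|0
+link2  3|0|0
R(1,2) f=1→J1  3|1|0
PS(2,0) f=2→J2  3|1|1
PS(1,0) f=2→J2  3|1|2
M = 3(3−1)−2·1−2 = 6−2−2 = 2

M = 2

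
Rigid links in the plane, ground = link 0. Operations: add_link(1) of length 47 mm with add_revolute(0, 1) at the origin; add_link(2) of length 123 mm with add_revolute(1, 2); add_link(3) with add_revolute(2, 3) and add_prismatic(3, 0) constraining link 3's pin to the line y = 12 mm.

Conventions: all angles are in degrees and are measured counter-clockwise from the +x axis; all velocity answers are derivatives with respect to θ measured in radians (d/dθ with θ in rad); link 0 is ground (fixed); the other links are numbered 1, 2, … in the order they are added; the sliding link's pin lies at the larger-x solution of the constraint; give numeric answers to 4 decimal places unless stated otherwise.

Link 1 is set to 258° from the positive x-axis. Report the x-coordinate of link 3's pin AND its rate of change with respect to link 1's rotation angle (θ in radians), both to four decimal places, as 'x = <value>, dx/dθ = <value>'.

geometry: r = 47 mm, L = 123 mm, e = 12 mm
crank pin P = (r cos θ, r sin θ) = (-9.771849, -45.972937)
h = r sin θ − e = -45.972937 − 12 = -57.972937
x = r cos θ + √(L² − h²) = -9.771849 + 108.481052 = 98.709202
dx/dθ = −r sin θ − h·r cos θ/√(L² − h²) (θ in radians; h = -57.972937) = 40.750801

x = 98.7092, dx/dθ = 40.7508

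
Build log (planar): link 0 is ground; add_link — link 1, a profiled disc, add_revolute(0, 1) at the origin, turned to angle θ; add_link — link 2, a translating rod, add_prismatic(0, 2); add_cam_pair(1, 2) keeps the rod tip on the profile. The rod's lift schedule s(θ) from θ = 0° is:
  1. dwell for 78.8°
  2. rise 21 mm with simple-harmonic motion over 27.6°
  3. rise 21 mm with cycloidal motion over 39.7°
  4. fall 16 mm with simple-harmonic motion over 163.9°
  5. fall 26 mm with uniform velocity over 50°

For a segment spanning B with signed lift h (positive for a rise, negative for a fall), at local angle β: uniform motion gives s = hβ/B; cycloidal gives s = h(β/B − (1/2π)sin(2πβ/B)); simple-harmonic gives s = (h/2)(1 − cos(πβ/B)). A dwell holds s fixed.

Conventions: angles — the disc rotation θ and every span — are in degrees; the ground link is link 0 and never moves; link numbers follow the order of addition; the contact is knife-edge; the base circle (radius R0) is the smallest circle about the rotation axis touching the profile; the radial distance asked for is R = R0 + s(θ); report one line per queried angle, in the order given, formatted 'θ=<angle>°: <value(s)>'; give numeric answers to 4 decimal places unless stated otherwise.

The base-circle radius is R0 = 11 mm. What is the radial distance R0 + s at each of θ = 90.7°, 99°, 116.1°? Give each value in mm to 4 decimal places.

seg 1 [0°–78.8°] dwell: s stays 0.0000
seg 2 [78.8°–106.4°] simple-harmonic, h=21: θ=90.7° here. β=11.9, B=27.6. 21/2·(1 − cos(π·0.4312)) = 8.2468 → s = 8.2468
seg 2 [78.8°–106.4°] simple-harmonic, h=21: θ=99° here. β=20.2, B=27.6. 21/2·(1 − cos(π·0.7319)) = 17.4903 → s = 17.4903
seg 2 [78.8°–106.4°] simple-harmonic, h=21: full span → s += 21 → s = 21.0000
seg 3 [106.4°–146.1°] cycloidal, h=21: θ=116.1° here. β=9.7, B=39.7. 21·(0.2443 − sin(2π·0.2443)/(2π)) = 1.7908 → s = 22.7908
θ=90.7°: R = R0 + s = 11 + 8.2468 = 19.2468
θ=99°: R = R0 + s = 11 + 17.4903 = 28.4903
θ=116.1°: R = R0 + s = 11 + 22.7908 = 33.7908

θ=90.7°: 19.2468
θ=99°: 28.4903
θ=116.1°: 33.7908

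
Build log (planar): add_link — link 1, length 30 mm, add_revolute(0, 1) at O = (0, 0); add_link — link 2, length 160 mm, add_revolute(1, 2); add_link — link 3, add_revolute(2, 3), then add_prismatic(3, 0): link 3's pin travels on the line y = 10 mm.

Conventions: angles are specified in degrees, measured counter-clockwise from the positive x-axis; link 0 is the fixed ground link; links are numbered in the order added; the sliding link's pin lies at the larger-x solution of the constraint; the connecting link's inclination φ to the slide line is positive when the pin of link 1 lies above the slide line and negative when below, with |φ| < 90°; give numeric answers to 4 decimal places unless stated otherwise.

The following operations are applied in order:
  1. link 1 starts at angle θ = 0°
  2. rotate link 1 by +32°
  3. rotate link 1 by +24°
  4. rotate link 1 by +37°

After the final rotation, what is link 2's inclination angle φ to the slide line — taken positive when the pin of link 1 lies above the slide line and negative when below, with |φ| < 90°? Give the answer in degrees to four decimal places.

geometry: r = 30 mm, L = 160 mm, e = 10 mm; θ starts at 0°
rotate link 1 by +32°: θ ← 0° +32° = 32°
rotate link 1 by +24°: θ ← 32° +24° = 56°
rotate link 1 by +37°: θ ← 56° +37° = 93°
h = r sin θ − e = 29.958886 − 10 = 19.958886
sin φ = h / L = 19.958886 / 160 = 0.12474304
φ = arcsin(0.12474304) = 7.165917°

7.1659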